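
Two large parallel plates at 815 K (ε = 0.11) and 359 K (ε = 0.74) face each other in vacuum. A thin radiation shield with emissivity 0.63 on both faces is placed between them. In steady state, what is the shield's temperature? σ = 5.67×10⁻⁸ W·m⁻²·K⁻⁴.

In steady state the net flux on the hot side equals that on the cold side.
σ(T₁⁴−T_s⁴)/D₁ = σ(T_s⁴−T₂⁴)/D₂, with D₁ = 1/ε₁+1/ε_s−1 = 9.678, D₂ = 1/ε_s+1/ε₂−1 = 1.939.
Solve for T_s⁴: T_s⁴ = (D₂·T₁⁴ + D₁·T₂⁴)/(D₁+D₂) = 8.747×10¹⁰ K⁴.

T_s ≈ 544 K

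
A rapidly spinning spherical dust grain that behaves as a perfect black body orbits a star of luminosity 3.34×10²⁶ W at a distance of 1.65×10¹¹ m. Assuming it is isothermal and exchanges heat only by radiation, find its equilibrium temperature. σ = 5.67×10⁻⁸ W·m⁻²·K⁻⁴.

T ≈ 256 K

First find the stellar flux at distance d: S = L/(4πd²) = 3.34×10²⁶/(4π·(1.65×10¹¹)²) = 976.3 W/m².
For an isothermal sphere, absorbed (1−a)S·πr² = emitted σ·4πr²·T⁴, so T⁴ = (1−a)S/(4σ).
T⁴ = 1.00·976.3/(4·5.67×10⁻⁸) = 4.305×10⁹ K⁴.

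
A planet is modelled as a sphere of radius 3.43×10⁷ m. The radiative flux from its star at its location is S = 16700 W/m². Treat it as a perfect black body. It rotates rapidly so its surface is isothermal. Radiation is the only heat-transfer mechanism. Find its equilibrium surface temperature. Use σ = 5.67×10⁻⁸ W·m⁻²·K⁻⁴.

T ≈ 521 K

At equilibrium, absorbed power = emitted power.
Absorbing cross-section = πr² = 3.696×10¹⁵ m²; emitting surface = 4πr² = 1.478×10¹⁶ m² (ratio 4).
S·A_cross = εσ·A_surf·T⁴  ⇒  T⁴ = S/(4σ).
T⁴ = 1.00·16700/(4·5.67×10⁻⁸) = 7.363×10¹⁰ K⁴.
T = (7.363×10¹⁰)^(1/4).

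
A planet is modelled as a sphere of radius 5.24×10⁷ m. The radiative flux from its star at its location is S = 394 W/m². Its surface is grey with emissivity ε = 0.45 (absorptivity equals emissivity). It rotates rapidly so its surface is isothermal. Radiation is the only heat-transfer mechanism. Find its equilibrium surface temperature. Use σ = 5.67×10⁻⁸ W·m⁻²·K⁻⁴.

At equilibrium, absorbed power = emitted power.
Absorbing cross-section = πr² = 8.626×10¹⁵ m²; emitting surface = 4πr² = 3.450×10¹⁶ m² (ratio 4).
εS·A_cross = εσ·A_surf·T⁴  ⇒  T⁴ = S/(4σ)   (ε cancels).
T⁴ = 394/(4·5.67×10⁻⁸) = 1.737×10⁹ K⁴.
T = (1.737×10⁹)^(1/4).

T ≈ 204 K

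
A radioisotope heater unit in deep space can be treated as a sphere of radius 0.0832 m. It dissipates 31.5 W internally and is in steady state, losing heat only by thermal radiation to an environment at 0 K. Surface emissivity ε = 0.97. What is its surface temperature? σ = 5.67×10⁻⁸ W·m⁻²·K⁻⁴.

Steady state: internal power = radiated power, P = εσA T⁴.
Radiating area A = 4πr² = 0.08699 m².
T⁴ = P/(εσA) = 31.5/(0.97·5.67×10⁻⁸·0.08699) = 6.584×10⁹ K⁴.
T = (6.584×10⁹)^(1/4).

T ≈ 285 K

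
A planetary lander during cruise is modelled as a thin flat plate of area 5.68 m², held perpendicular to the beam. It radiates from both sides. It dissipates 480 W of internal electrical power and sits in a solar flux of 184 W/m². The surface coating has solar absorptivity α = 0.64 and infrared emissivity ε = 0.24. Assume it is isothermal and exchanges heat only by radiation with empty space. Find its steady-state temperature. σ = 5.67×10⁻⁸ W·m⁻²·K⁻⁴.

T ≈ 294 K

At steady state, absorbed solar power + internal power = radiated power.
Absorbed: α·S·A_cross = 0.64·184·5.680 = 668.9 W (cross-section A).
Total input = 668.9 + 480 = 1149 W.
Radiated: εσ·A_surf·T⁴ with A_surf = 2A = 11.36 m².
T⁴ = 1149/(0.24·5.67×10⁻⁸·11.36) = 7.432×10⁹ K⁴.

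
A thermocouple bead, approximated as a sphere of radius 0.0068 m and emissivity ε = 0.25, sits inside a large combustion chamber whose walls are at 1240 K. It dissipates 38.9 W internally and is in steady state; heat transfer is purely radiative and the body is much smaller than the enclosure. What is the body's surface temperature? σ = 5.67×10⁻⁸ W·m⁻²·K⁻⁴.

T ≈ 1630 K

For a small grey body in a large enclosure, net radiated power = εσA(T⁴ − T_w⁴).
Steady state: P = εσA(T⁴ − T_w⁴) with A = 4πr² = 5.811×10⁻⁴ m².
T⁴ = P/(εσA) + T_w⁴ = 38.9/(0.25·5.67×10⁻⁸·5.811×10⁻⁴) + (1240)⁴
    = 4.723×10¹² + 2.364×10¹² = 7.087×10¹² K⁴.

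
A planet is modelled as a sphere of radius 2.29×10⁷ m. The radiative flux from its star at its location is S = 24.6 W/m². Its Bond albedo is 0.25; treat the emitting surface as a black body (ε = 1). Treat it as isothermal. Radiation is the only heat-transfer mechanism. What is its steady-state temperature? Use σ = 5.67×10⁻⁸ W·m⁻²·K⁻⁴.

At equilibrium, absorbed power = emitted power.
Absorbing cross-section = πr² = 1.647×10¹⁵ m²; emitting surface = 4πr² = 6.590×10¹⁵ m² (ratio 4).
(1−a)S·A_cross = εσ·A_surf·T⁴  ⇒  T⁴ = (1−a)S/(4σ).
T⁴ = 0.750·24.6/(4·5.67×10⁻⁸) = 8.135×10⁷ K⁴.
T = (8.135×10⁷)^(1/4).

T ≈ 95.0 K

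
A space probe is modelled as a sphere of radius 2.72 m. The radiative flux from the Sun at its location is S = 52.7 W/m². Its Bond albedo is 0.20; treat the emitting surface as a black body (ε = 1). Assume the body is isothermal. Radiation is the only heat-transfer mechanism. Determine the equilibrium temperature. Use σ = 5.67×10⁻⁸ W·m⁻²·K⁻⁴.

T ≈ 117 K

At equilibrium, absorbed power = emitted power.
Absorbing cross-section = πr² = 23.24 m²; emitting surface = 4πr² = 92.97 m² (ratio 4).
(1−a)S·A_cross = εσ·A_surf·T⁴  ⇒  T⁴ = (1−a)S/(4σ).
T⁴ = 0.800·52.7/(4·5.67×10⁻⁸) = 1.859×10⁸ K⁴.
T = (1.859×10⁸)^(1/4).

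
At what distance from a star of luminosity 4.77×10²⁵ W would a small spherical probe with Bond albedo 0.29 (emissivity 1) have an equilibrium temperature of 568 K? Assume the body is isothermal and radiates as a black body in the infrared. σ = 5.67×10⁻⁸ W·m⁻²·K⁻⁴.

For an isothermal black-emitting sphere, (1−a)S·πr² = σ·4πr²·T⁴ ⇒ S = 4σT⁴/(1−a).
S = 4·5.67×10⁻⁸·(568)⁴/0.710 = 33250 W/m².
Flux falls as S = L/(4πd²), so d = √(L/(4πS)) = √(4.77×10²⁵/(4π·33250)).

d ≈ 1.07×10¹⁰ m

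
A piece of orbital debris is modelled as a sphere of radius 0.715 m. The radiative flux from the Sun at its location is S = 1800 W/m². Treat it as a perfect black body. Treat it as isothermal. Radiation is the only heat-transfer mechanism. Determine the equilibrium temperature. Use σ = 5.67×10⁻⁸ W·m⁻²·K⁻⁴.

At equilibrium, absorbed power = emitted power.
Absorbing cross-section = πr² = 1.606 m²; emitting surface = 4πr² = 6.424 m² (ratio 4).
S·A_cross = εσ·A_surf·T⁴  ⇒  T⁴ = S/(4σ).
T⁴ = 1.00·1800/(4·5.67×10⁻⁸) = 7.937×10⁹ K⁴.
T = (7.937×10⁹)^(1/4).

T ≈ 298 K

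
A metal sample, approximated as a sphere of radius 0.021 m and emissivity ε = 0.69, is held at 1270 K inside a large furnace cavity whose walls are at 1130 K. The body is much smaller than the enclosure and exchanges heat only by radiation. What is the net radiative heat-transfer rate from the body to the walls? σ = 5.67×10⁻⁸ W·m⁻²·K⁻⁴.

P_net ≈ 211 W

For a small grey body in a large enclosure: P_net = εσA(T_body⁴ − T_wall⁴).
A = 4πr² = 0.005542 m²; T_body⁴ − T_wall⁴ = 2.601×10¹² − 1.630×10¹² = 9.710×10¹¹ K⁴.
|P_net| = 0.69·5.67×10⁻⁸·0.005542·9.710×10¹¹.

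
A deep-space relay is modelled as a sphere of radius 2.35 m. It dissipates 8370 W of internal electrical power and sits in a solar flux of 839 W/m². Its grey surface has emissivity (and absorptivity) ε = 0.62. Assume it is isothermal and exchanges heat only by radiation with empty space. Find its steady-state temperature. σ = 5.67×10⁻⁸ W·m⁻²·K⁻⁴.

At steady state, absorbed solar power + internal power = radiated power.
Absorbed: α·S·A_cross = 0.62·839·17.35 = 9025 W (cross-section πr²).
Total input = 9025 + 8370 = 17390 W.
Radiated: εσ·A_surf·T⁴ with A_surf = 4πr² = 69.40 m².
T⁴ = 17390/(0.62·5.67×10⁻⁸·69.40) = 7.130×10⁹ K⁴.

T ≈ 291 K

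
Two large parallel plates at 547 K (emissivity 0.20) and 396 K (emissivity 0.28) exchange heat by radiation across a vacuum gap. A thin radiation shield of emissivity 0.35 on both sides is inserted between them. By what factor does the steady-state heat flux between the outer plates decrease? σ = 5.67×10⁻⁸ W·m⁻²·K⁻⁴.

Without shield: q₀ = σΔ(T⁴)/(1/ε₁+1/ε₂−1) with denominator 7.571.
With shield the two gaps are in series; the resistances add: (1/ε₁+1/ε_s−1)+(1/ε_s+1/ε₂−1) = 6.857+5.429 = 12.29.
Heat-flux ratio q₀/q = 12.29/7.571.

factor ≈ 1.62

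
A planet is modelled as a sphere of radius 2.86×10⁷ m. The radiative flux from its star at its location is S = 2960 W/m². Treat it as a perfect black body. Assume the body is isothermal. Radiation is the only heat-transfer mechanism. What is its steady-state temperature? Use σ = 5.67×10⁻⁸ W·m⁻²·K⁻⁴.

At equilibrium, absorbed power = emitted power.
Absorbing cross-section = πr² = 2.570×10¹⁵ m²; emitting surface = 4πr² = 1.028×10¹⁶ m² (ratio 4).
S·A_cross = εσ·A_surf·T⁴  ⇒  T⁴ = S/(4σ).
T⁴ = 1.00·2960/(4·5.67×10⁻⁸) = 1.305×10¹⁰ K⁴.
T = (1.305×10¹⁰)^(1/4).

T ≈ 338 K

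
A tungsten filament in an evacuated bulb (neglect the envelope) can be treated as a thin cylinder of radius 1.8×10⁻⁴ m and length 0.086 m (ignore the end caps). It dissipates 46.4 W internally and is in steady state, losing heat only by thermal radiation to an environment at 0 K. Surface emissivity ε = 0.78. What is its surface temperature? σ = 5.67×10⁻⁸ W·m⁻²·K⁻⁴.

T ≈ 1810 K

Steady state: internal power = radiated power, P = εσA T⁴.
Radiating area A = 2πrL = 9.726×10⁻⁵ m².
T⁴ = P/(εσA) = 46.4/(0.78·5.67×10⁻⁸·9.726×10⁻⁵) = 1.079×10¹³ K⁴.
T = (1.079×10¹³)^(1/4).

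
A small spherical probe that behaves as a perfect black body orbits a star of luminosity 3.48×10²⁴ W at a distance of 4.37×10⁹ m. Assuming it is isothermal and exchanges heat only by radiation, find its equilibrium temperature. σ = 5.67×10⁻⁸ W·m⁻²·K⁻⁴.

T ≈ 503 K

First find the stellar flux at distance d: S = L/(4πd²) = 3.48×10²⁴/(4π·(4.37×10⁹)²) = 14500 W/m².
For an isothermal sphere, absorbed (1−a)S·πr² = emitted σ·4πr²·T⁴, so T⁴ = (1−a)S/(4σ).
T⁴ = 1.00·14500/(4·5.67×10⁻⁸) = 6.394×10¹⁰ K⁴.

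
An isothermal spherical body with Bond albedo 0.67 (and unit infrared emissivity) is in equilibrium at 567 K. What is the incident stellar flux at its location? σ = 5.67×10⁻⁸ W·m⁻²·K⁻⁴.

S ≈ 71000 W/m²

(1−a)S·πr² = σ·4πr²·T⁴ ⇒ S = 4σT⁴/(1−a).
S = 4·5.67×10⁻⁸·1.034×10¹¹/0.330.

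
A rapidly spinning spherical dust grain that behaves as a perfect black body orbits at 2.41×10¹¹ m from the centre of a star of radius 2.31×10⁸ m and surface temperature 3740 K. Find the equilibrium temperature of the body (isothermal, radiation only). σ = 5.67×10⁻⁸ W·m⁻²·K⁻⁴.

T ≈ 81.9 K

The star's surface emits σT_*⁴; at distance d the flux is S = σT_*⁴(R_*/d)².
S = 5.67×10⁻⁸·(3740)⁴·(2.31×10⁸/2.41×10¹¹)² = 10.19 W/m².
For an isothermal sphere T⁴ = (1−a)S/(4σ) = 4.494×10⁷ K⁴.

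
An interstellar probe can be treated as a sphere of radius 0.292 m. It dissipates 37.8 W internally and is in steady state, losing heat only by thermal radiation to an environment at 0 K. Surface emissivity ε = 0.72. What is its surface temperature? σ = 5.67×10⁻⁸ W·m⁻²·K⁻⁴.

Steady state: internal power = radiated power, P = εσA T⁴.
Radiating area A = 4πr² = 1.071 m².
T⁴ = P/(εσA) = 37.8/(0.72·5.67×10⁻⁸·1.071) = 8.642×10⁸ K⁴.
T = (8.642×10⁸)^(1/4).

T ≈ 171 K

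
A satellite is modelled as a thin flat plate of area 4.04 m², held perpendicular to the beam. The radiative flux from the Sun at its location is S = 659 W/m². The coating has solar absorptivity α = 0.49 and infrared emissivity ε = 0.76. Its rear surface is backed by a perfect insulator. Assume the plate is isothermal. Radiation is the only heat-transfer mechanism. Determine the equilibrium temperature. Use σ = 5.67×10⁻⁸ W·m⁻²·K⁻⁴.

T ≈ 294 K

At equilibrium, absorbed power = emitted power.
Absorbing cross-section = A = 4.040 m²; emitting surface = A = 4.040 m² (ratio 1).
αS·A_cross = εσ·A_surf·T⁴  ⇒  T⁴ = αS/(ε·1σ).
T⁴ = 0.490·659/(0.76·1·5.67×10⁻⁸) = 7.494×10⁹ K⁴.
T = (7.494×10⁹)^(1/4).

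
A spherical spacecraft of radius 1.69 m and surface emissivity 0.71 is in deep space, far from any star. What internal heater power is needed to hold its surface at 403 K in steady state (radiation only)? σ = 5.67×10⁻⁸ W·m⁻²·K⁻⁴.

P = εσ·4πr²·T⁴.
4πr² = 35.89 m²; T⁴ = 2.638×10¹⁰ K⁴.
P = 0.71·5.67×10⁻⁸·35.89·2.638×10¹⁰.

P ≈ 38100 W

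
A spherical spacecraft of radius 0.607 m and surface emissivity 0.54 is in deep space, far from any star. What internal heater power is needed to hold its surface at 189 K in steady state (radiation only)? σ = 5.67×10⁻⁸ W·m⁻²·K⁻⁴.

P ≈ 181 W

P = εσ·4πr²·T⁴.
4πr² = 4.630 m²; T⁴ = 1.276×10⁹ K⁴.
P = 0.54·5.67×10⁻⁸·4.630·1.276×10⁹.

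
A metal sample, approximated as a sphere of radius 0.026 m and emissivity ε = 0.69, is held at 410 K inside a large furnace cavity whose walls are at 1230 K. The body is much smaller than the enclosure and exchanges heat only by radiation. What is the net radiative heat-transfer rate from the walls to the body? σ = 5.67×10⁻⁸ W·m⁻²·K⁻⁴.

For a small grey body in a large enclosure: P_net = εσA(T_body⁴ − T_wall⁴).
A = 4πr² = 0.008495 m²; T_body⁴ − T_wall⁴ = 2.826×10¹⁰ − 2.289×10¹² = -2.261×10¹² K⁴.
|P_net| = 0.69·5.67×10⁻⁸·0.008495·2.261×10¹².

P_net ≈ 751 W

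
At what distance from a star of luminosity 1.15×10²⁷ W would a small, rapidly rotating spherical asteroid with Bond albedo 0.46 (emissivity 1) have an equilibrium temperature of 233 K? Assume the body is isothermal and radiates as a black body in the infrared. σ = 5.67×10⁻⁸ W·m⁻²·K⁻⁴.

d ≈ 2.72×10¹¹ m

For an isothermal black-emitting sphere, (1−a)S·πr² = σ·4πr²·T⁴ ⇒ S = 4σT⁴/(1−a).
S = 4·5.67×10⁻⁸·(233)⁴/0.540 = 1238 W/m².
Flux falls as S = L/(4πd²), so d = √(L/(4πS)) = √(1.15×10²⁷/(4π·1238)).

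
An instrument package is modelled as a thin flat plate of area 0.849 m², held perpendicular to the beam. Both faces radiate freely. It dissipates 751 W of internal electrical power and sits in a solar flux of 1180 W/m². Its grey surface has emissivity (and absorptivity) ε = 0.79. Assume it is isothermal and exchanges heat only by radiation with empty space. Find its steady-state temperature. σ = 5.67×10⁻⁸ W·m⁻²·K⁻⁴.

T ≈ 377 K

At steady state, absorbed solar power + internal power = radiated power.
Absorbed: α·S·A_cross = 0.79·1180·0.8490 = 791.4 W (cross-section A).
Total input = 791.4 + 751 = 1542 W.
Radiated: εσ·A_surf·T⁴ with A_surf = 2A = 1.698 m².
T⁴ = 1542/(0.79·5.67×10⁻⁸·1.698) = 2.028×10¹⁰ K⁴.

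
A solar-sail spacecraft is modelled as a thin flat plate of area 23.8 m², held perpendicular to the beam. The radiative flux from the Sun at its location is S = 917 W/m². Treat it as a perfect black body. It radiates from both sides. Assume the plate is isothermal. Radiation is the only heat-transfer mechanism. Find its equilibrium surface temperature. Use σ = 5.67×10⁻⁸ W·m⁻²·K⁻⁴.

T ≈ 300 K

At equilibrium, absorbed power = emitted power.
Absorbing cross-section = A = 23.80 m²; emitting surface = 2A = 47.60 m² (ratio 2).
S·A_cross = εσ·A_surf·T⁴  ⇒  T⁴ = S/(2σ).
T⁴ = 1.00·917/(2·5.67×10⁻⁸) = 8.086×10⁹ K⁴.
T = (8.086×10⁹)^(1/4).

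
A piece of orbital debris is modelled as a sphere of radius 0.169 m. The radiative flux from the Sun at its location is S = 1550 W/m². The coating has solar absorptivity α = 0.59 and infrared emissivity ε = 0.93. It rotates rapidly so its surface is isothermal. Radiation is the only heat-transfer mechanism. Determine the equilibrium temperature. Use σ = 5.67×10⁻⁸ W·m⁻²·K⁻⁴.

At equilibrium, absorbed power = emitted power.
Absorbing cross-section = πr² = 0.08973 m²; emitting surface = 4πr² = 0.3589 m² (ratio 4).
αS·A_cross = εσ·A_surf·T⁴  ⇒  T⁴ = αS/(ε·4σ).
T⁴ = 0.590·1550/(0.93·4·5.67×10⁻⁸) = 4.336×10⁹ K⁴.
T = (4.336×10⁹)^(1/4).

T ≈ 257 K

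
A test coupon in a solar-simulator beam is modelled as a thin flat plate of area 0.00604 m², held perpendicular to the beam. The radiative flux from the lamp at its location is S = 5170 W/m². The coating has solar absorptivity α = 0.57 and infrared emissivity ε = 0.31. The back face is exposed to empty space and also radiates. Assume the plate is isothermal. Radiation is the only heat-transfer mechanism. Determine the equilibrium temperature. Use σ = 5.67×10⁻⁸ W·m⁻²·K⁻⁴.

At equilibrium, absorbed power = emitted power.
Absorbing cross-section = A = 0.006040 m²; emitting surface = 2A = 0.01208 m² (ratio 2).
αS·A_cross = εσ·A_surf·T⁴  ⇒  T⁴ = αS/(ε·2σ).
T⁴ = 0.570·5170/(0.31·2·5.67×10⁻⁸) = 8.383×10¹⁰ K⁴.
T = (8.383×10¹⁰)^(1/4).

T ≈ 538 K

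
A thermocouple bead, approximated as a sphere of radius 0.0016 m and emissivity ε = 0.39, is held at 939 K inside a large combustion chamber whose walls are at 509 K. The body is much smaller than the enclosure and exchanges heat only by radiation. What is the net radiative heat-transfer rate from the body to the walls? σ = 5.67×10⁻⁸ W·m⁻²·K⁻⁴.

For a small grey body in a large enclosure: P_net = εσA(T_body⁴ − T_wall⁴).
A = 4πr² = 3.217×10⁻⁵ m²; T_body⁴ − T_wall⁴ = 7.774×10¹¹ − 6.712×10¹⁰ = 7.103×10¹¹ K⁴.
|P_net| = 0.39·5.67×10⁻⁸·3.217×10⁻⁵·7.103×10¹¹.

P_net ≈ 0.505 W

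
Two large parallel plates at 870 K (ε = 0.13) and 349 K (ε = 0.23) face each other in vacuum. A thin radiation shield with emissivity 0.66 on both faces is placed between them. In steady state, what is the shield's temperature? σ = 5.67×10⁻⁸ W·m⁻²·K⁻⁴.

In steady state the net flux on the hot side equals that on the cold side.
σ(T₁⁴−T_s⁴)/D₁ = σ(T_s⁴−T₂⁴)/D₂, with D₁ = 1/ε₁+1/ε_s−1 = 8.207, D₂ = 1/ε_s+1/ε₂−1 = 4.863.
Solve for T_s⁴: T_s⁴ = (D₂·T₁⁴ + D₁·T₂⁴)/(D₁+D₂) = 2.225×10¹¹ K⁴.

T_s ≈ 687 K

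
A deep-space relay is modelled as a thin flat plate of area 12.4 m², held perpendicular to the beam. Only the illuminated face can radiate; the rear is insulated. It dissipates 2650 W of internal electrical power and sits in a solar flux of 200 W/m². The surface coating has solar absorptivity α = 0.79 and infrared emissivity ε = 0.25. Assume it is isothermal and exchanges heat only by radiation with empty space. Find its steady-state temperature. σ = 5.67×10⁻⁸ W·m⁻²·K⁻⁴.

At steady state, absorbed solar power + internal power = radiated power.
Absorbed: α·S·A_cross = 0.79·200·12.40 = 1959 W (cross-section A).
Total input = 1959 + 2650 = 4609 W.
Radiated: εσ·A_surf·T⁴ with A_surf = A = 12.40 m².
T⁴ = 4609/(0.25·5.67×10⁻⁸·12.40) = 2.622×10¹⁰ K⁴.

T ≈ 402 K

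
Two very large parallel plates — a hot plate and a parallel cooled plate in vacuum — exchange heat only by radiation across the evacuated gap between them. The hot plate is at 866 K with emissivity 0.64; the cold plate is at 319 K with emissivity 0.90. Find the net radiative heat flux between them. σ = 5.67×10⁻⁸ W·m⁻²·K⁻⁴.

q ≈ 18700 W/m²

For two infinite grey parallel plates, q = σ(T₁⁴ − T₂⁴)/(1/ε₁ + 1/ε₂ − 1).
T₁⁴ − T₂⁴ = 5.624×10¹¹ − 1.036×10¹⁰ = 5.521×10¹¹ K⁴.
1/ε₁ + 1/ε₂ − 1 = 1.562 + 1.111 − 1 = 1.674.
q = 5.67×10⁻⁸ × 5.521×10¹¹ / 1.674.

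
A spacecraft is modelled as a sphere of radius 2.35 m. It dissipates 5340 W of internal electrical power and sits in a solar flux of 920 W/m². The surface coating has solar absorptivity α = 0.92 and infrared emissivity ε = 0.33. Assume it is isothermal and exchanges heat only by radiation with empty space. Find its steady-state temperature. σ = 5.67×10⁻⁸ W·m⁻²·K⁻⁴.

T ≈ 352 K

At steady state, absorbed solar power + internal power = radiated power.
Absorbed: α·S·A_cross = 0.92·920·17.35 = 14680 W (cross-section πr²).
Total input = 14680 + 5340 = 20020 W.
Radiated: εσ·A_surf·T⁴ with A_surf = 4πr² = 69.40 m².
T⁴ = 20020/(0.33·5.67×10⁻⁸·69.40) = 1.542×10¹⁰ K⁴.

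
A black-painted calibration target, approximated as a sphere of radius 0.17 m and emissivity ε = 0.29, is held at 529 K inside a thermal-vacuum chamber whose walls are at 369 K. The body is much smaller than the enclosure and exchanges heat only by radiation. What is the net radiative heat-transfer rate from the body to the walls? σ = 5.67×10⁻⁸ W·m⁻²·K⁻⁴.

P_net ≈ 357 W

For a small grey body in a large enclosure: P_net = εσA(T_body⁴ − T_wall⁴).
A = 4πr² = 0.3632 m²; T_body⁴ − T_wall⁴ = 7.831×10¹⁰ − 1.854×10¹⁰ = 5.977×10¹⁰ K⁴.
|P_net| = 0.29·5.67×10⁻⁸·0.3632·5.977×10¹⁰.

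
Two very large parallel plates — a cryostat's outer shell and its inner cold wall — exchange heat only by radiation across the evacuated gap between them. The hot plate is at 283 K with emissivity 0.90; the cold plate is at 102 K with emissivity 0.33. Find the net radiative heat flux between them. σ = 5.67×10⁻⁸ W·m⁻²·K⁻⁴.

q ≈ 114 W/m²

For two infinite grey parallel plates, q = σ(T₁⁴ − T₂⁴)/(1/ε₁ + 1/ε₂ − 1).
T₁⁴ − T₂⁴ = 6.414×10⁹ − 1.082×10⁸ = 6.306×10⁹ K⁴.
1/ε₁ + 1/ε₂ − 1 = 1.111 + 3.030 − 1 = 3.141.
q = 5.67×10⁻⁸ × 6.306×10⁹ / 3.141.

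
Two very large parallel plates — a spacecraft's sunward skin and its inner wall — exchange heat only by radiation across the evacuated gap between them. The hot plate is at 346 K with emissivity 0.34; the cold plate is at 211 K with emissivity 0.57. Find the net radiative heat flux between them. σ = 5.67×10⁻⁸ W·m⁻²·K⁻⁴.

q ≈ 189 W/m²

For two infinite grey parallel plates, q = σ(T₁⁴ − T₂⁴)/(1/ε₁ + 1/ε₂ − 1).
T₁⁴ − T₂⁴ = 1.433×10¹⁰ − 1.982×10⁹ = 1.235×10¹⁰ K⁴.
1/ε₁ + 1/ε₂ − 1 = 2.941 + 1.754 − 1 = 3.696.
q = 5.67×10⁻⁸ × 1.235×10¹⁰ / 3.696.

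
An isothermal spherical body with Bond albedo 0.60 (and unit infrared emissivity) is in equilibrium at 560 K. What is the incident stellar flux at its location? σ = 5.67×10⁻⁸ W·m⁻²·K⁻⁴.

(1−a)S·πr² = σ·4πr²·T⁴ ⇒ S = 4σT⁴/(1−a).
S = 4·5.67×10⁻⁸·9.834×10¹⁰/0.400.

S ≈ 55800 W/m²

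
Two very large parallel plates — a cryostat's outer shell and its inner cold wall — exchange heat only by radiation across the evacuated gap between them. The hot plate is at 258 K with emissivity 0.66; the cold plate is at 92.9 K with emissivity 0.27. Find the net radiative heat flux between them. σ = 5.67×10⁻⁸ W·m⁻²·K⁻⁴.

For two infinite grey parallel plates, q = σ(T₁⁴ − T₂⁴)/(1/ε₁ + 1/ε₂ − 1).
T₁⁴ − T₂⁴ = 4.431×10⁹ − 7.448×10⁷ = 4.356×10⁹ K⁴.
1/ε₁ + 1/ε₂ − 1 = 1.515 + 3.704 − 1 = 4.219.
q = 5.67×10⁻⁸ × 4.356×10⁹ / 4.219.

q ≈ 58.5 W/m²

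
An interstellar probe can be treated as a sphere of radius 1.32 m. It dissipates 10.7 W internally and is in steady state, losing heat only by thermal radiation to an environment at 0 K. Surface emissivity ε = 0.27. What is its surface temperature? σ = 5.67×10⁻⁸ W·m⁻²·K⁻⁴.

T ≈ 75.2 K

Steady state: internal power = radiated power, P = εσA T⁴.
Radiating area A = 4πr² = 21.90 m².
T⁴ = P/(εσA) = 10.7/(0.27·5.67×10⁻⁸·21.90) = 3.192×10⁷ K⁴.
T = (3.192×10⁷)^(1/4).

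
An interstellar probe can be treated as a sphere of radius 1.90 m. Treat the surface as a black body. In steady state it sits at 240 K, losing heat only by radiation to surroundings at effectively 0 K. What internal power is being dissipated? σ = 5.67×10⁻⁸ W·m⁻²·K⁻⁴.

P ≈ 8530 W

Steady state: P = εσA T⁴.
A = 4πr² = 45.36 m²; T⁴ = (240)⁴ = 3.318×10⁹ K⁴.
P = 1.0 × 5.67×10⁻⁸ × 45.36 × 3.318×10⁹.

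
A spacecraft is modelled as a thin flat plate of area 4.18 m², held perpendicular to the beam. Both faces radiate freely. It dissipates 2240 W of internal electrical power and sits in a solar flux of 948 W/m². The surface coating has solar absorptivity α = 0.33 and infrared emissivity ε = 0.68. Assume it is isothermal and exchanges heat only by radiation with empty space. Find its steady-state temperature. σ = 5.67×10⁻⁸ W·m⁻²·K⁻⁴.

At steady state, absorbed solar power + internal power = radiated power.
Absorbed: α·S·A_cross = 0.33·948·4.180 = 1308 W (cross-section A).
Total input = 1308 + 2240 = 3548 W.
Radiated: εσ·A_surf·T⁴ with A_surf = 2A = 8.360 m².
T⁴ = 3548/(0.68·5.67×10⁻⁸·8.360) = 1.101×10¹⁰ K⁴.

T ≈ 324 K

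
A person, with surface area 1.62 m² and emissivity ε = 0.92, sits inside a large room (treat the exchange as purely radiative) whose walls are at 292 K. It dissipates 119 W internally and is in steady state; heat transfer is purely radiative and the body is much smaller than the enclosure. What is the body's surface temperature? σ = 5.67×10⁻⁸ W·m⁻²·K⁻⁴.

T ≈ 305 K

For a small grey body in a large enclosure, net radiated power = εσA(T⁴ − T_w⁴).
Steady state: P = εσA(T⁴ − T_w⁴) with A = 1.62 m².
T⁴ = P/(εσA) + T_w⁴ = 119/(0.92·5.67×10⁻⁸·1.620) + (292)⁴
    = 1.408×10⁹ + 7.270×10⁹ = 8.678×10⁹ K⁴.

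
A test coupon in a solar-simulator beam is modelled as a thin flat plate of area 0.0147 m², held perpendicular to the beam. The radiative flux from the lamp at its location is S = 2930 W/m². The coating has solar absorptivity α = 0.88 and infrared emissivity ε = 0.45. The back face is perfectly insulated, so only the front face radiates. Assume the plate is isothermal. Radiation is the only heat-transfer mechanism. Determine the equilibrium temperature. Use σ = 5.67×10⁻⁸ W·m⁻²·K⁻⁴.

T ≈ 564 K

At equilibrium, absorbed power = emitted power.
Absorbing cross-section = A = 0.01470 m²; emitting surface = A = 0.01470 m² (ratio 1).
αS·A_cross = εσ·A_surf·T⁴  ⇒  T⁴ = αS/(ε·1σ).
T⁴ = 0.880·2930/(0.45·1·5.67×10⁻⁸) = 1.011×10¹¹ K⁴.
T = (1.011×10¹¹)^(1/4).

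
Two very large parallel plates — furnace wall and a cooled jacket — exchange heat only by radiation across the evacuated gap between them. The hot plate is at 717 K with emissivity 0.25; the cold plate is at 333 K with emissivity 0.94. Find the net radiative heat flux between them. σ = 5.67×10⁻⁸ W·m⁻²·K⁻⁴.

For two infinite grey parallel plates, q = σ(T₁⁴ − T₂⁴)/(1/ε₁ + 1/ε₂ − 1).
T₁⁴ − T₂⁴ = 2.643×10¹¹ − 1.230×10¹⁰ = 2.520×10¹¹ K⁴.
1/ε₁ + 1/ε₂ − 1 = 4.000 + 1.064 − 1 = 4.064.
q = 5.67×10⁻⁸ × 2.520×10¹¹ / 4.064.

q ≈ 3520 W/m²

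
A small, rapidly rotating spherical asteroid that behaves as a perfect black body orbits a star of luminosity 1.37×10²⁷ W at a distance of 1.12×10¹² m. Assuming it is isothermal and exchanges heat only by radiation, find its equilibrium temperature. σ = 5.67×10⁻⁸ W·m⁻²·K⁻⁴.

First find the stellar flux at distance d: S = L/(4πd²) = 1.37×10²⁷/(4π·(1.12×10¹²)²) = 86.91 W/m².
For an isothermal sphere, absorbed (1−a)S·πr² = emitted σ·4πr²·T⁴, so T⁴ = (1−a)S/(4σ).
T⁴ = 1.00·86.91/(4·5.67×10⁻⁸) = 3.832×10⁸ K⁴.

T ≈ 140 K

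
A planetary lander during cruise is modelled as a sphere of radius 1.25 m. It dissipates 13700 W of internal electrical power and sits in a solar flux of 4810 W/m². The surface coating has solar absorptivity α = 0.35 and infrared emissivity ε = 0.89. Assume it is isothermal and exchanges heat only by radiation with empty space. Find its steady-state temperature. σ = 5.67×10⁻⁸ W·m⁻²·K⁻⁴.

At steady state, absorbed solar power + internal power = radiated power.
Absorbed: α·S·A_cross = 0.35·4810·4.909 = 8264 W (cross-section πr²).
Total input = 8264 + 13700 = 21960 W.
Radiated: εσ·A_surf·T⁴ with A_surf = 4πr² = 19.63 m².
T⁴ = 21960/(0.89·5.67×10⁻⁸·19.63) = 2.217×10¹⁰ K⁴.

T ≈ 386 K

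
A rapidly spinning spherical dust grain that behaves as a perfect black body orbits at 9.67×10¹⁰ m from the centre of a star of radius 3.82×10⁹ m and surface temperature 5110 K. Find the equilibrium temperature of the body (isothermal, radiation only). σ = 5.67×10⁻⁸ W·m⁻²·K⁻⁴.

T ≈ 718 K

The star's surface emits σT_*⁴; at distance d the flux is S = σT_*⁴(R_*/d)².
S = 5.67×10⁻⁸·(5110)⁴·(3.82×10⁹/9.67×10¹⁰)² = 60330 W/m².
For an isothermal sphere T⁴ = (1−a)S/(4σ) = 2.660×10¹¹ K⁴.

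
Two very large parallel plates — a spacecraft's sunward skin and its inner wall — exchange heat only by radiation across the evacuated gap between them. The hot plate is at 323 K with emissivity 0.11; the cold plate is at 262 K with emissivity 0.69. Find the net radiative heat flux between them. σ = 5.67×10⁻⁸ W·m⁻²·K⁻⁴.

q ≈ 36.7 W/m²

For two infinite grey parallel plates, q = σ(T₁⁴ − T₂⁴)/(1/ε₁ + 1/ε₂ − 1).
T₁⁴ − T₂⁴ = 1.088×10¹⁰ − 4.712×10⁹ = 6.173×10⁹ K⁴.
1/ε₁ + 1/ε₂ − 1 = 9.091 + 1.449 − 1 = 9.540.
q = 5.67×10⁻⁸ × 6.173×10⁹ / 9.540.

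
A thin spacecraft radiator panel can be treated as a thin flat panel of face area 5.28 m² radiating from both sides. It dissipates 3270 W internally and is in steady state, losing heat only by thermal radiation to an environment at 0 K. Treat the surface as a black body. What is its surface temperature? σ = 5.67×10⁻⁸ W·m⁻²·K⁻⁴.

Steady state: internal power = radiated power, P = εσA T⁴.
Radiating area A = 2·5.28 = 10.56 m².
T⁴ = P/(εσA) = 3270/(1.0·5.67×10⁻⁸·10.56) = 5.461×10⁹ K⁴.
T = (5.461×10⁹)^(1/4).

T ≈ 272 K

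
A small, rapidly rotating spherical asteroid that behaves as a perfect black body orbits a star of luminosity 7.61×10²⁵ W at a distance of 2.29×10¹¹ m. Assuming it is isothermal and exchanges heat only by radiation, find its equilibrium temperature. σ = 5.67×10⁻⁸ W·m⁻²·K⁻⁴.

T ≈ 150 K

First find the stellar flux at distance d: S = L/(4πd²) = 7.61×10²⁵/(4π·(2.29×10¹¹)²) = 115.5 W/m².
For an isothermal sphere, absorbed (1−a)S·πr² = emitted σ·4πr²·T⁴, so T⁴ = (1−a)S/(4σ).
T⁴ = 1.00·115.5/(4·5.67×10⁻⁸) = 5.092×10⁸ K⁴.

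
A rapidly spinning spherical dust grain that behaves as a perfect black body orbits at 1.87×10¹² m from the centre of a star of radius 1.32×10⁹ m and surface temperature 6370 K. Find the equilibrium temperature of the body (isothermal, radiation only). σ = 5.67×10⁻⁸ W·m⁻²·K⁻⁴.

The star's surface emits σT_*⁴; at distance d the flux is S = σT_*⁴(R_*/d)².
S = 5.67×10⁻⁸·(6370)⁴·(1.32×10⁹/1.87×10¹²)² = 46.52 W/m².
For an isothermal sphere T⁴ = (1−a)S/(4σ) = 2.051×10⁸ K⁴.

T ≈ 120 K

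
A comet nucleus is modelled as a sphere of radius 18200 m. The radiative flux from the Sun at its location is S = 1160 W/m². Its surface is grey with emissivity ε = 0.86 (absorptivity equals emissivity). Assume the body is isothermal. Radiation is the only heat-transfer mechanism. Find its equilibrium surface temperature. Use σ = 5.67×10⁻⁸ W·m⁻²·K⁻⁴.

T ≈ 267 K

At equilibrium, absorbed power = emitted power.
Absorbing cross-section = πr² = 1.041×10⁹ m²; emitting surface = 4πr² = 4.162×10⁹ m² (ratio 4).
εS·A_cross = εσ·A_surf·T⁴  ⇒  T⁴ = S/(4σ)   (ε cancels).
T⁴ = 1160/(4·5.67×10⁻⁸) = 5.115×10⁹ K⁴.
T = (5.115×10⁹)^(1/4).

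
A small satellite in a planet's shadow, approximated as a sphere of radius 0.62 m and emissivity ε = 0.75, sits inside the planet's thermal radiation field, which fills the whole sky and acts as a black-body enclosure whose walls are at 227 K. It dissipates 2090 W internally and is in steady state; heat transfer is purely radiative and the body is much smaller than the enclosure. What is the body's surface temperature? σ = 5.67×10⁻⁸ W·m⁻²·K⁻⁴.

For a small grey body in a large enclosure, net radiated power = εσA(T⁴ − T_w⁴).
Steady state: P = εσA(T⁴ − T_w⁴) with A = 4πr² = 4.831 m².
T⁴ = P/(εσA) + T_w⁴ = 2090/(0.75·5.67×10⁻⁸·4.831) + (227)⁴
    = 1.017×10¹⁰ + 2.655×10⁹ = 1.283×10¹⁰ K⁴.

T ≈ 337 K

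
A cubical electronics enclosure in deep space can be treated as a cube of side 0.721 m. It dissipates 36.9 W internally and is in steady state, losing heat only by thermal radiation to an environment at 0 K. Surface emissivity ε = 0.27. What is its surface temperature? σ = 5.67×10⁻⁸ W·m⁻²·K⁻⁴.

T ≈ 167 K

Steady state: internal power = radiated power, P = εσA T⁴.
Radiating area A = 6L² = 3.119 m².
T⁴ = P/(εσA) = 36.9/(0.27·5.67×10⁻⁸·3.119) = 7.728×10⁸ K⁴.
T = (7.728×10⁸)^(1/4).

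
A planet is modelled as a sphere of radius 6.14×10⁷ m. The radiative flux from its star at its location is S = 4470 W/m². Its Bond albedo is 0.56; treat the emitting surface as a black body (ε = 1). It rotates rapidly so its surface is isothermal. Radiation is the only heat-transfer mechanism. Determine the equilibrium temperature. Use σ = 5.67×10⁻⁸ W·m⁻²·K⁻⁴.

At equilibrium, absorbed power = emitted power.
Absorbing cross-section = πr² = 1.184×10¹⁶ m²; emitting surface = 4πr² = 4.737×10¹⁶ m² (ratio 4).
(1−a)S·A_cross = εσ·A_surf·T⁴  ⇒  T⁴ = (1−a)S/(4σ).
T⁴ = 0.440·4470/(4·5.67×10⁻⁸) = 8.672×10⁹ K⁴.
T = (8.672×10⁹)^(1/4).

T ≈ 305 K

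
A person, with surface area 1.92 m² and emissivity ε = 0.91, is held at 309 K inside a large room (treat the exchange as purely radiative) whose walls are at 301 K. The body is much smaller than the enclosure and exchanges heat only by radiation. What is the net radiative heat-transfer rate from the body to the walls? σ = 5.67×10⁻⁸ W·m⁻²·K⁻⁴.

For a small grey body in a large enclosure: P_net = εσA(T_body⁴ − T_wall⁴).
A = 1.92 m²; T_body⁴ − T_wall⁴ = 9.117×10⁹ − 8.209×10⁹ = 9.081×10⁸ K⁴.
|P_net| = 0.91·5.67×10⁻⁸·1.920·9.081×10⁸.

P_net ≈ 90.0 W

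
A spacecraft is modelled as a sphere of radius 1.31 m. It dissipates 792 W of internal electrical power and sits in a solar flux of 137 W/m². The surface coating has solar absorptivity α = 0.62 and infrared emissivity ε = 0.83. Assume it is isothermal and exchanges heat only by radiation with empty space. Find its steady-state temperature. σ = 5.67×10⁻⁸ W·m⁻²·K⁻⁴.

T ≈ 187 K

At steady state, absorbed solar power + internal power = radiated power.
Absorbed: α·S·A_cross = 0.62·137·5.391 = 457.9 W (cross-section πr²).
Total input = 457.9 + 792 = 1250 W.
Radiated: εσ·A_surf·T⁴ with A_surf = 4πr² = 21.57 m².
T⁴ = 1250/(0.83·5.67×10⁻⁸·21.57) = 1.232×10⁹ K⁴.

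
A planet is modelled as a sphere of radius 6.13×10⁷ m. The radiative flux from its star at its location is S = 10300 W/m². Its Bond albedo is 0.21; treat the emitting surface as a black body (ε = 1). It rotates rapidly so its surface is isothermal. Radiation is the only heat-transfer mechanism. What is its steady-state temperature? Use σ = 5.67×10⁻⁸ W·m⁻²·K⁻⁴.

T ≈ 435 K

At equilibrium, absorbed power = emitted power.
Absorbing cross-section = πr² = 1.181×10¹⁶ m²; emitting surface = 4πr² = 4.722×10¹⁶ m² (ratio 4).
(1−a)S·A_cross = εσ·A_surf·T⁴  ⇒  T⁴ = (1−a)S/(4σ).
T⁴ = 0.790·10300/(4·5.67×10⁻⁸) = 3.588×10¹⁰ K⁴.
T = (3.588×10¹⁰)^(1/4).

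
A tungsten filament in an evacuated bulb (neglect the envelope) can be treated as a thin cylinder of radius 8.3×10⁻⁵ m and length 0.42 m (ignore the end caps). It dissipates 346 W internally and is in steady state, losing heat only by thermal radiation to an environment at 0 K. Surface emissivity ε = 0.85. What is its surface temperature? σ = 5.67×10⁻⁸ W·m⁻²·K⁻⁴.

Steady state: internal power = radiated power, P = εσA T⁴.
Radiating area A = 2πrL = 2.190×10⁻⁴ m².
T⁴ = P/(εσA) = 346/(0.85·5.67×10⁻⁸·2.190×10⁻⁴) = 3.278×10¹³ K⁴.
T = (3.278×10¹³)^(1/4).

T ≈ 2390 K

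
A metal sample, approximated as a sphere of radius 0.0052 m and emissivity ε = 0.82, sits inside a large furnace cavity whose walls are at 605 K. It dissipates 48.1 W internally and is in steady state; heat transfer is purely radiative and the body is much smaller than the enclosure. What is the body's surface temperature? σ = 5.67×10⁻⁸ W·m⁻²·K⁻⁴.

T ≈ 1340 K

For a small grey body in a large enclosure, net radiated power = εσA(T⁴ − T_w⁴).
Steady state: P = εσA(T⁴ − T_w⁴) with A = 4πr² = 3.398×10⁻⁴ m².
T⁴ = P/(εσA) + T_w⁴ = 48.1/(0.82·5.67×10⁻⁸·3.398×10⁻⁴) + (605)⁴
    = 3.045×10¹² + 1.340×10¹¹ = 3.179×10¹² K⁴.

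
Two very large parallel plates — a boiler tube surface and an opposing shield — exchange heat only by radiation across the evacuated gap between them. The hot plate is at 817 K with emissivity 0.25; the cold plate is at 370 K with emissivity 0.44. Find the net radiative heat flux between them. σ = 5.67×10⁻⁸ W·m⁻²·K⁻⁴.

q ≈ 4590 W/m²

For two infinite grey parallel plates, q = σ(T₁⁴ − T₂⁴)/(1/ε₁ + 1/ε₂ − 1).
T₁⁴ − T₂⁴ = 4.455×10¹¹ − 1.874×10¹⁰ = 4.268×10¹¹ K⁴.
1/ε₁ + 1/ε₂ − 1 = 4.000 + 2.273 − 1 = 5.273.
q = 5.67×10⁻⁸ × 4.268×10¹¹ / 5.273.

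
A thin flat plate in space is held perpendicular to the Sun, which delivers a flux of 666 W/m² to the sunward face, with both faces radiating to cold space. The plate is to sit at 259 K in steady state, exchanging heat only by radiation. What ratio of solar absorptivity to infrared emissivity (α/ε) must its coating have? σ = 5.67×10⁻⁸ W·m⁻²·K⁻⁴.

Balance: αS·A = εσ·2A·T⁴ ⇒ α/ε = 2σT⁴/S.
α/ε = 2·5.67×10⁻⁸·(259)⁴/666 = 2·5.67×10⁻⁸·4.500×10⁹/666.

α/ε ≈ 0.766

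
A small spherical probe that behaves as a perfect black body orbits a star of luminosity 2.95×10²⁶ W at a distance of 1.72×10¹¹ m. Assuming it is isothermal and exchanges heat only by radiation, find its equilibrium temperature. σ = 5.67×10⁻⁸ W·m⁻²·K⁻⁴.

First find the stellar flux at distance d: S = L/(4πd²) = 2.95×10²⁶/(4π·(1.72×10¹¹)²) = 793.5 W/m².
For an isothermal sphere, absorbed (1−a)S·πr² = emitted σ·4πr²·T⁴, so T⁴ = (1−a)S/(4σ).
T⁴ = 1.00·793.5/(4·5.67×10⁻⁸) = 3.499×10⁹ K⁴.

T ≈ 243 K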